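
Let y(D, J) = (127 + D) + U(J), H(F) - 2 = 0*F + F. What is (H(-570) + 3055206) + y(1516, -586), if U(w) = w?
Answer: 3055695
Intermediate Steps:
H(F) = 2 + F (H(F) = 2 + (0*F + F) = 2 + (0 + F) = 2 + F)
y(D, J) = 127 + D + J (y(D, J) = (127 + D) + J = 127 + D + J)
(H(-570) + 3055206) + y(1516, -586) = ((2 - 570) + 3055206) + (127 + 1516 - 586) = (-568 + 3055206) + 1057 = 3054638 + 1057 = 3055695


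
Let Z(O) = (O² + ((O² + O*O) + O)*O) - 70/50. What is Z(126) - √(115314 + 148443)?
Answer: 20162513/5 - √263757 ≈ 4.0320e+6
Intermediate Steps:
Z(O) = -7/5 + O² + O*(O + 2*O²) (Z(O) = (O² + ((O² + O²) + O)*O) - 70*1/50 = (O² + (2*O² + O)*O) - 7/5 = (O² + (O + 2*O²)*O) - 7/5 = (O² + O*(O + 2*O²)) - 7/5 = -7/5 + O² + O*(O + 2*O²))
Z(126) - √(115314 + 148443) = (-7/5 + 2*126² + 2*126³) - √(115314 + 148443) = (-7/5 + 2*15876 + 2*2000376) - √263757 = (-7/5 + 31752 + 4000752) - √263757 = 20162513/5 - √263757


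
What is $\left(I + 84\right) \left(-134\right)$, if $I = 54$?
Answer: $-18492$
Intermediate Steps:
$\left(I + 84\right) \left(-134\right) = \left(54 + 84\right) \left(-134\right) = 138 \left(-134\right) = -18492$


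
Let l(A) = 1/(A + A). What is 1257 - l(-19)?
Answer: 47767/38 ≈ 1257.0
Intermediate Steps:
l(A) = 1/(2*A)
1257 - l(-19) = 1257 - 1/(2*(-19)) = 1257 - (-1)/(2*19) = 1257 - 1*(-1/38) = 1257 + 1/38 = 47767/38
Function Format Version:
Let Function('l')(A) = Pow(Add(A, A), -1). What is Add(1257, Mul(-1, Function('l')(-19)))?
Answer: Rational(47767, 38) ≈ 1257.0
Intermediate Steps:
Function('l')(A) = Mul(Rational(1, 2), Pow(A, -1)) (Function('l')(A) = Pow(Mul(2, A), -1) = Mul(Rational(1, 2), Pow(A, -1)))
Add(1257, Mul(-1, Function('l')(-19))) = Add(1257, Mul(-1, Mul(Rational(1, 2), Pow(-19, -1)))) = Add(1257, Mul(-1, Mul(Rational(1, 2), Rational(-1, 19)))) = Add(1257, Mul(-1, Rational(-1, 38))) = Add(1257, Rational(1, 38)) = Rational(47767, 38)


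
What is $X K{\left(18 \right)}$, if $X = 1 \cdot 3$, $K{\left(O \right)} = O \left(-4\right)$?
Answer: $-216$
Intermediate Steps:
$K{\left(O \right)} = - 4 O$
$X = 3$
$X K{\left(18 \right)} = 3 \left(\left(-4\right) 18\right) = 3 \left(-72\right) = -216$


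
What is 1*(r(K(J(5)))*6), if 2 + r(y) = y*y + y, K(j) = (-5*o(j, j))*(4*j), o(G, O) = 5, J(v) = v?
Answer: 1496988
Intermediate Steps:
K(j) = -100*j (K(j) = (-5*5)*(4*j) = -100*j)
r(y) = -2 + y + y² (r(y) = -2 + (y*y + y) = -2 + (y² + y) = -2 + (y + y²) = -2 + y + y²)
1*(r(K(J(5)))*6) = 1*((-2 - 100*5 + (-100*5)²)*6) = 1*((-2 - 500 + (-500)²)*6) = 1*((-2 - 500 + 250000)*6) = 1*(249498*6) = 1*1496988 = 1496988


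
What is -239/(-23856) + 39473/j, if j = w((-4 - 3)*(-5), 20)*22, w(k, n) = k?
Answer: 67275137/1312080 ≈ 51.274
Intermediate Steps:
j = 770 (j = ((-4 - 3)*(-5))*22 = -7*(-5)*22 = 35*22 = 770)
-239/(-23856) + 39473/j = -239/(-23856) + 39473/770 = -239*(-1/23856) + 39473*(1/770) = 239/23856 + 5639/110 = 67275137/1312080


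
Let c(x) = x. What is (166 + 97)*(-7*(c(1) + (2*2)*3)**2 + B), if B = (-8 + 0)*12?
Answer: -336377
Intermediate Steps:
B = -96 (B = -8*12 = -96)
(166 + 97)*(-7*(c(1) + (2*2)*3)**2 + B) = (166 + 97)*(-7*(1 + (2*2)*3)**2 - 96) = 263*(-7*(1 + 4*3)**2 - 96) = 263*(-7*(1 + 12)**2 - 96) = 263*(-7*13**2 - 96) = 263*(-7*169 - 96) = 263*(-1183 - 96) = 263*(-1279) = -336377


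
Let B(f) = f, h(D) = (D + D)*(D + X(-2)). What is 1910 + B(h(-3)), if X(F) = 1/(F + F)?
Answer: 3859/2 ≈ 1929.5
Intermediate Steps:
X(F) = 1/(2*F)
h(D) = 2*D*(-¼ + D) (h(D) = (D + D)*(D + (½)/(-2)) = (2*D)*(D + (½)*(-½)) = (2*D)*(D - ¼) = (2*D)*(-¼ + D) = 2*D*(-¼ + D))
1910 + B(h(-3)) = 1910 + (½)*(-3)*(-1 + 4*(-3)) = 1910 + (½)*(-3)*(-1 - 12) = 1910 + (½)*(-3)*(-13) = 1910 + 39/2 = 3859/2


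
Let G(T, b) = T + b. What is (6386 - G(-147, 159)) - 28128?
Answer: -21754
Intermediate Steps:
(6386 - G(-147, 159)) - 28128 = (6386 - (-147 + 159)) - 28128 = (6386 - 1*12) - 28128 = (6386 - 12) - 28128 = 6374 - 28128 = -21754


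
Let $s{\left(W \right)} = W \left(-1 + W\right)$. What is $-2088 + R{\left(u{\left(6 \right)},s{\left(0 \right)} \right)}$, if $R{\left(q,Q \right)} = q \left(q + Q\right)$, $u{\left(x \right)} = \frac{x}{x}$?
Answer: $-2087$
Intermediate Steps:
$u{\left(x \right)} = 1$
$R{\left(q,Q \right)} = q \left(Q + q\right)$
$-2088 + R{\left(u{\left(6 \right)},s{\left(0 \right)} \right)} = -2088 + 1 \left(0 \left(-1 + 0\right) + 1\right) = -2088 + 1 \left(0 \left(-1\right) + 1\right) = -2088 + 1 \left(0 + 1\right) = -2088 + 1 \cdot 1 = -2088 + 1 = -2087$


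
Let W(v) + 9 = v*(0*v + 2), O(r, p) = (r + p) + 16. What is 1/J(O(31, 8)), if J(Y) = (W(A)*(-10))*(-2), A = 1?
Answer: -1/140 ≈ -0.0071429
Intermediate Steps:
O(r, p) = 16 + p + r (O(r, p) = (p + r) + 16 = 16 + p + r)
W(v) = -9 + 2*v (W(v) = -9 + v*(0*v + 2) = -9 + v*(0 + 2) = -9 + v*2 = -9 + 2*v)
J(Y) = -140 (J(Y) = ((-9 + 2*1)*(-10))*(-2) = ((-9 + 2)*(-10))*(-2) = -7*(-10)*(-2) = 70*(-2) = -140)
1/J(O(31, 8)) = 1/(-140) = -1/140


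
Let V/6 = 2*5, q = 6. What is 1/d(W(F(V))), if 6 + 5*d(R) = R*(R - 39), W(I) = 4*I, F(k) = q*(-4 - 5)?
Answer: 5/55074 ≈ 9.0787e-5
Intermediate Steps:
V = 60 (V = 6*(2*5) = 6*10 = 60)
F(k) = -54 (F(k) = 6*(-4 - 5) = 6*(-9) = -54)
d(R) = -6/5 + R*(-39 + R)/5 (d(R) = -6/5 + (R*(R - 39))/5 = -6/5 + (R*(-39 + R))/5 = -6/5 + R*(-39 + R)/5)
1/d(W(F(V))) = 1/(-6/5 - 156*(-54)/5 + (4*(-54))²/5) = 1/(-6/5 - 39/5*(-216) + (⅕)*(-216)²) = 1/(-6/5 + 8424/5 + (⅕)*46656) = 1/(-6/5 + 8424/5 + 46656/5) = 1/(55074/5) = 5/55074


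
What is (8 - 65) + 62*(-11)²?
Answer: 7445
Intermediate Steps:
(8 - 65) + 62*(-11)² = -57 + 62*121 = -57 + 7502 = 7445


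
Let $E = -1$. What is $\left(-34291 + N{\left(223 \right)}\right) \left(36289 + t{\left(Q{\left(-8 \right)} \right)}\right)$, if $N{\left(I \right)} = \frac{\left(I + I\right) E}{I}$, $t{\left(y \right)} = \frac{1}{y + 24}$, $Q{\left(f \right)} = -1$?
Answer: $-1244460168$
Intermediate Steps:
$t{\left(y \right)} = \frac{1}{24 + y}$
$N{\left(I \right)} = -2$ ($N{\left(I \right)} = \frac{\left(I + I\right) \left(-1\right)}{I} = \frac{2 I \left(-1\right)}{I} = \frac{\left(-2\right) I}{I} = -2$)
$\left(-34291 + N{\left(223 \right)}\right) \left(36289 + t{\left(Q{\left(-8 \right)} \right)}\right) = \left(-34291 - 2\right) \left(36289 + \frac{1}{24 - 1}\right) = - 34293 \left(36289 + \frac{1}{23}\right) = \left(-34293\right) \frac{834648}{23} = -1244460168$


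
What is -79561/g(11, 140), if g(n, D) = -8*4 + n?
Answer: 79561/21 ≈ 3788.6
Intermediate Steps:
g(n, D) = -32 + n
-79561/g(11, 140) = -79561/(-32 + 11) = -79561/(-21) = -79561*(-1/21) = 79561/21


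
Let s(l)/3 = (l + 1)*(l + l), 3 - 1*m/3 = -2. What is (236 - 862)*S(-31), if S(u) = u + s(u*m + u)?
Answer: -922153714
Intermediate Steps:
m = 15 (m = 9 - 3*(-2) = 9 + 6 = 15)
s(l) = 6*l*(1 + l) (s(l) = 3*((l + 1)*(l + l)) = 3*((1 + l)*(2*l)) = 3*(2*l*(1 + l)) = 6*l*(1 + l))
S(u) = u + 96*u*(1 + 16*u) (S(u) = u + 6*(u*15 + u)*(1 + (u*15 + u)) = u + 6*(15*u + u)*(1 + (15*u + u)) = u + 6*(16*u)*(1 + 16*u) = u + 96*u*(1 + 16*u))
(236 - 862)*S(-31) = (236 - 862)*(-31*(97 + 1536*(-31))) = -(-19406)*(97 - 47616) = -(-19406)*(-47519) = -626*1473089 = -922153714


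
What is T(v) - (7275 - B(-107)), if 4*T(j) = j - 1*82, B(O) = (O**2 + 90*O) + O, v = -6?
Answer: -5585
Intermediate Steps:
B(O) = O**2 + 91*O
T(j) = -41/2 + j/4 (T(j) = (j - 1*82)/4 = (j - 82)/4 = (-82 + j)/4 = -41/2 + j/4)
T(v) - (7275 - B(-107)) = (-41/2 + (1/4)*(-6)) - (7275 - (-107)*(91 - 107)) = (-41/2 - 3/2) - (7275 - (-107)*(-16)) = -22 - (7275 - 1*1712) = -22 - (7275 - 1712) = -22 - 1*5563 = -22 - 5563 = -5585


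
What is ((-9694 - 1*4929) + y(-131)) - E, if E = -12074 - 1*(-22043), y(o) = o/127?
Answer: -3123315/127 ≈ -24593.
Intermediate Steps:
y(o) = o/127 (y(o) = o*(1/127) = o/127)
E = 9969 (E = -12074 + 22043 = 9969)
((-9694 - 1*4929) + y(-131)) - E = ((-9694 - 1*4929) + (1/127)*(-131)) - 1*9969 = ((-9694 - 4929) - 131/127) - 9969 = (-14623 - 131/127) - 9969 = -1857252/127 - 9969 = -3123315/127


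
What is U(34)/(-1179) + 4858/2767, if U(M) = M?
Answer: 5633504/3262293 ≈ 1.7269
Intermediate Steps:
U(34)/(-1179) + 4858/2767 = 34/(-1179) + 4858/2767 = 34*(-1/1179) + 4858*(1/2767) = -34/1179 + 4858/2767 = 5633504/3262293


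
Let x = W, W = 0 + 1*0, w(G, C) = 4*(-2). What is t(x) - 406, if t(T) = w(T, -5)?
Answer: -414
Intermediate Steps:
w(G, C) = -8
W = 0 (W = 0 + 0 = 0)
x = 0
t(T) = -8
t(x) - 406 = -8 - 406 = -414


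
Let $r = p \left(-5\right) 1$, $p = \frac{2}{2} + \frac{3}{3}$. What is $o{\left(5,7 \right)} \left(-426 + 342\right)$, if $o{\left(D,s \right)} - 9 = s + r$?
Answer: $-504$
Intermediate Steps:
$p = 2$ ($p = 2 \cdot \frac{1}{2} + 3 \cdot \frac{1}{3} = 1 + 1 = 2$)
$r = -10$ ($r = 2 \left(-5\right) 1 = \left(-10\right) 1 = -10$)
$o{\left(D,s \right)} = -1 + s$ ($o{\left(D,s \right)} = 9 + \left(s - 10\right) = 9 + \left(-10 + s\right) = -1 + s$)
$o{\left(5,7 \right)} \left(-426 + 342\right) = \left(-1 + 7\right) \left(-426 + 342\right) = 6 \left(-84\right) = -504$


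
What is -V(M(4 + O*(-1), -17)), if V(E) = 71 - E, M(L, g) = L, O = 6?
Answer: -73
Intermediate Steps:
-V(M(4 + O*(-1), -17)) = -(71 - (4 + 6*(-1))) = -(71 - (4 - 6)) = -(71 - 1*(-2)) = -(71 + 2) = -1*73 = -73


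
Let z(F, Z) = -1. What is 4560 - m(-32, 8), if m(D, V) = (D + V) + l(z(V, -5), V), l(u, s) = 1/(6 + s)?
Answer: 64175/14 ≈ 4583.9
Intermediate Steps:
m(D, V) = D + V + 1/(6 + V) (m(D, V) = (D + V) + 1/(6 + V) = D + V + 1/(6 + V))
4560 - m(-32, 8) = 4560 - (1 + (6 + 8)*(-32 + 8))/(6 + 8) = 4560 - (1 + 14*(-24))/14 = 4560 - (1 - 336)/14 = 4560 - (-335)/14 = 4560 - 1*(-335/14) = 4560 + 335/14 = 64175/14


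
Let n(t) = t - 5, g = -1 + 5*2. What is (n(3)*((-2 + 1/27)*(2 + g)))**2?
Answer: 1359556/729 ≈ 1865.0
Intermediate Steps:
g = 9 (g = -1 + 10 = 9)
n(t) = -5 + t
(n(3)*((-2 + 1/27)*(2 + g)))**2 = ((-5 + 3)*((-2 + 1/27)*(2 + 9)))**2 = (-2*(-2 + 1/27)*11)**2 = (-(-106)*11/27)**2 = (-2*(-583/27))**2 = (1166/27)**2 = 1359556/729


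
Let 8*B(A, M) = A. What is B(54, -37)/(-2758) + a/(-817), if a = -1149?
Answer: 12653709/9013144 ≈ 1.4039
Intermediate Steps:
B(A, M) = A/8
B(54, -37)/(-2758) + a/(-817) = ((⅛)*54)/(-2758) - 1149/(-817) = (27/4)*(-1/2758) - 1149*(-1/817) = -27/11032 + 1149/817 = 12653709/9013144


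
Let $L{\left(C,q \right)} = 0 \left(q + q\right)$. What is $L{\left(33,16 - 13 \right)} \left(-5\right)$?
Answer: $0$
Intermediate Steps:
$L{\left(C,q \right)} = 0$ ($L{\left(C,q \right)} = 0 \cdot 2 q = 0$)
$L{\left(33,16 - 13 \right)} \left(-5\right) = 0 \left(-5\right) = 0$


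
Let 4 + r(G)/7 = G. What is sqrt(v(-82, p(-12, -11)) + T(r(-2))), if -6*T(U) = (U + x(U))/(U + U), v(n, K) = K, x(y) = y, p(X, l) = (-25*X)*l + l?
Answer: I*sqrt(119202)/6 ≈ 57.543*I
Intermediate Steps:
p(X, l) = l - 25*X*l (p(X, l) = -25*X*l + l = l - 25*X*l)
r(G) = -28 + 7*G
T(U) = -1/6 (T(U) = -(U + U)/(6*(U + U)) = -2*U/(6*(2*U)) = -2*U*1/(2*U)/6 = -1/6*1 = -1/6)
sqrt(v(-82, p(-12, -11)) + T(r(-2))) = sqrt(-11*(1 - 25*(-12)) - 1/6) = sqrt(-11*(1 + 300) - 1/6) = sqrt(-11*301 - 1/6) = sqrt(-3311 - 1/6) = sqrt(-19867/6) = I*sqrt(119202)/6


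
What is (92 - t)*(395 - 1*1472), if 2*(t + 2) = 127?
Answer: -65697/2 ≈ -32849.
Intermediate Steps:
t = 123/2 (t = -2 + (½)*127 = -2 + 127/2 = 123/2 ≈ 61.500)
(92 - t)*(395 - 1*1472) = (92 - 1*123/2)*(395 - 1*1472) = (92 - 123/2)*(395 - 1472) = (61/2)*(-1077) = -65697/2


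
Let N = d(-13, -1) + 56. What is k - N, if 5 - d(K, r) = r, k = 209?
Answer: 147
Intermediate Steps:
d(K, r) = 5 - r
N = 62 (N = (5 - 1*(-1)) + 56 = (5 + 1) + 56 = 6 + 56 = 62)
k - N = 209 - 1*62 = 209 - 62 = 147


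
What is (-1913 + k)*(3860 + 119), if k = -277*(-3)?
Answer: -4305278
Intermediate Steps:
k = 831
(-1913 + k)*(3860 + 119) = (-1913 + 831)*(3860 + 119) = -1082*3979 = -4305278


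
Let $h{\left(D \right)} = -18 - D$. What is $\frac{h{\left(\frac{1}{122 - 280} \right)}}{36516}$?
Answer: $- \frac{2843}{5769528} \approx -0.00049276$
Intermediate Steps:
$\frac{h{\left(\frac{1}{122 - 280} \right)}}{36516} = \frac{-18 - \frac{1}{122 - 280}}{36516} = \left(-18 - \frac{1}{-158}\right) \frac{1}{36516} = \left(-18 - - \frac{1}{158}\right) \frac{1}{36516} = \left(-18 + \frac{1}{158}\right) \frac{1}{36516} = \left(- \frac{2843}{158}\right) \frac{1}{36516} = - \frac{2843}{5769528}$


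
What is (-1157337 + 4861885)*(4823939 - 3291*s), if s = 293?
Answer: 14298355006448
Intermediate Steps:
(-1157337 + 4861885)*(4823939 - 3291*s) = (-1157337 + 4861885)*(4823939 - 3291*293) = 3704548*(4823939 - 964263) = 3704548*3859676 = 14298355006448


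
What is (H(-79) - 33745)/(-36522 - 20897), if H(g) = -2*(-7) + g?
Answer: 33810/57419 ≈ 0.58883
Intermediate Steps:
H(g) = 14 + g
(H(-79) - 33745)/(-36522 - 20897) = ((14 - 79) - 33745)/(-36522 - 20897) = (-65 - 33745)/(-57419) = -33810*(-1/57419) = 33810/57419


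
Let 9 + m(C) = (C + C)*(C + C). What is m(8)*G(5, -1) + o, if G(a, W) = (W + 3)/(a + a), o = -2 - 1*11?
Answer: 182/5 ≈ 36.400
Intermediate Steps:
m(C) = -9 + 4*C**2 (m(C) = -9 + (C + C)*(C + C) = -9 + (2*C)*(2*C) = -9 + 4*C**2)
o = -13 (o = -2 - 11 = -13)
G(a, W) = (3 + W)/(2*a) (G(a, W) = (3 + W)/((2*a)) = (3 + W)*(1/(2*a)) = (3 + W)/(2*a))
m(8)*G(5, -1) + o = (-9 + 4*8**2)*((1/2)*(3 - 1)/5) - 13 = (-9 + 4*64)*((1/2)*(1/5)*2) - 13 = (-9 + 256)*(1/5) - 13 = 247*(1/5) - 13 = 247/5 - 13 = 182/5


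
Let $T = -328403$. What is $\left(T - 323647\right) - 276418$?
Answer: $-928468$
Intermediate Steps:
$\left(T - 323647\right) - 276418 = \left(-328403 - 323647\right) - 276418 = -652050 - 276418 = -928468$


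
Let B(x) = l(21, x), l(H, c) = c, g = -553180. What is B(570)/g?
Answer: -57/55318 ≈ -0.0010304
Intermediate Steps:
B(x) = x
B(570)/g = 570/(-553180) = 570*(-1/553180) = -57/55318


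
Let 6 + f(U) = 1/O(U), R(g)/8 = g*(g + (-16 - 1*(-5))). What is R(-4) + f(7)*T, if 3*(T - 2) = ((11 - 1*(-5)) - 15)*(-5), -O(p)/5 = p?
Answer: 50189/105 ≈ 477.99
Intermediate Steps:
R(g) = 8*g*(-11 + g) (R(g) = 8*(g*(g + (-16 - 1*(-5)))) = 8*(g*(g + (-16 + 5))) = 8*(g*(g - 11)) = 8*(g*(-11 + g)) = 8*g*(-11 + g))
O(p) = -5*p
T = ⅓ (T = 2 + (((11 - 1*(-5)) - 15)*(-5))/3 = 2 + (((11 + 5) - 15)*(-5))/3 = 2 + ((16 - 15)*(-5))/3 = 2 + (1*(-5))/3 = 2 + (⅓)*(-5) = 2 - 5/3 = ⅓ ≈ 0.33333)
f(U) = -6 - 1/(5*U) (f(U) = -6 + 1/(-5*U) = -6 - 1/(5*U))
R(-4) + f(7)*T = 8*(-4)*(-11 - 4) + (-6 - ⅕/7)*(⅓) = 8*(-4)*(-15) + (-6 - ⅕*⅐)*(⅓) = 480 + (-6 - 1/35)*(⅓) = 480 - 211/35*⅓ = 480 - 211/105 = 50189/105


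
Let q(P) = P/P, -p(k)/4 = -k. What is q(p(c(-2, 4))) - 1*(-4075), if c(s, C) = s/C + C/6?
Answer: 4076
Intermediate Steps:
c(s, C) = C/6 + s/C (c(s, C) = s/C + C*(1/6) = s/C + C/6 = C/6 + s/C)
p(k) = 4*k (p(k) = -(-4)*k = 4*k)
q(P) = 1
q(p(c(-2, 4))) - 1*(-4075) = 1 - 1*(-4075) = 1 + 4075 = 4076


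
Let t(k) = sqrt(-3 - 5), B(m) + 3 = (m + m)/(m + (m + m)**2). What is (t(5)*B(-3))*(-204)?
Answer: 14280*I*sqrt(2)/11 ≈ 1835.9*I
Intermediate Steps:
B(m) = -3 + 2*m/(m + 4*m**2) (B(m) = -3 + (m + m)/(m + (m + m)**2) = -3 + (2*m)/(m + (2*m)**2) = -3 + (2*m)/(m + 4*m**2) = -3 + 2*m/(m + 4*m**2))
t(k) = 2*I*sqrt(2) (t(k) = sqrt(-8) = 2*I*sqrt(2))
(t(5)*B(-3))*(-204) = ((2*I*sqrt(2))*((-1 - 12*(-3))/(1 + 4*(-3))))*(-204) = ((2*I*sqrt(2))*((-1 + 36)/(1 - 12)))*(-204) = ((2*I*sqrt(2))*(35/(-11)))*(-204) = ((2*I*sqrt(2))*(-1/11*35))*(-204) = ((2*I*sqrt(2))*(-35/11))*(-204) = -70*I*sqrt(2)/11*(-204) = 14280*I*sqrt(2)/11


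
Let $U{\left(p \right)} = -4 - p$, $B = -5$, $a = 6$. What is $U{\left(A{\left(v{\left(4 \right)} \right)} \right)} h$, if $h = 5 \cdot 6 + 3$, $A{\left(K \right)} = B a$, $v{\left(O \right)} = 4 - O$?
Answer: $858$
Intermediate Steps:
$A{\left(K \right)} = -30$ ($A{\left(K \right)} = \left(-5\right) 6 = -30$)
$h = 33$ ($h = 30 + 3 = 33$)
$U{\left(A{\left(v{\left(4 \right)} \right)} \right)} h = \left(-4 - -30\right) 33 = \left(-4 + 30\right) 33 = 26 \cdot 33 = 858$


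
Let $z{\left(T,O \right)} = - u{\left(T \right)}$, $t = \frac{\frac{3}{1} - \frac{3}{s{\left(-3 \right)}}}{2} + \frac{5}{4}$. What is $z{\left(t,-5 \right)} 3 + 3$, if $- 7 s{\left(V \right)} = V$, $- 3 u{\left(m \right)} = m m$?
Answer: $\frac{57}{16} \approx 3.5625$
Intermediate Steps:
$u{\left(m \right)} = - \frac{m^{2}}{3}$ ($u{\left(m \right)} = - \frac{m m}{3} = - \frac{m^{2}}{3}$)
$s{\left(V \right)} = - \frac{V}{7}$
$t = - \frac{3}{4}$ ($t = \frac{\frac{3}{1} - \frac{3}{\left(- \frac{1}{7}\right) \left(-3\right)}}{2} + \frac{5}{4} = \left(3 \cdot 1 - \frac{3}{\frac{3}{7}}\right) \frac{1}{2} + 5 \cdot \frac{1}{4} = \left(3 - 7\right) \frac{1}{2} + \frac{5}{4} = \left(-4\right) \frac{1}{2} + \frac{5}{4} = -2 + \frac{5}{4} = - \frac{3}{4} \approx -0.75$)
$z{\left(T,O \right)} = \frac{T^{2}}{3}$ ($z{\left(T,O \right)} = - \frac{\left(-1\right) T^{2}}{3} = \frac{T^{2}}{3}$)
$z{\left(t,-5 \right)} 3 + 3 = \frac{\left(- \frac{3}{4}\right)^{2}}{3} \cdot 3 + 3 = \frac{1}{3} \cdot \frac{9}{16} \cdot 3 + 3 = \frac{3}{16} \cdot 3 + 3 = \frac{9}{16} + 3 = \frac{57}{16}$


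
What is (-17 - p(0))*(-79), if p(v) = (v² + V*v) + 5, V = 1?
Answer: 1738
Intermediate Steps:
p(v) = 5 + v + v² (p(v) = (v² + 1*v) + 5 = (v² + v) + 5 = (v + v²) + 5 = 5 + v + v²)
(-17 - p(0))*(-79) = (-17 - (5 + 0 + 0²))*(-79) = (-17 - (5 + 0 + 0))*(-79) = (-17 - 1*5)*(-79) = (-17 - 5)*(-79) = -22*(-79) = 1738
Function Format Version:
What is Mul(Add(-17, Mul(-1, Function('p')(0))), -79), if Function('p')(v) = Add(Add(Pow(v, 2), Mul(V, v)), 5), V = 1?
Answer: 1738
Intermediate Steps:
Function('p')(v) = Add(5, v, Pow(v, 2)) (Function('p')(v) = Add(Add(Pow(v, 2), Mul(1, v)), 5) = Add(Add(Pow(v, 2), v), 5) = Add(Add(v, Pow(v, 2)), 5) = Add(5, v, Pow(v, 2)))
Mul(Add(-17, Mul(-1, Function('p')(0))), -79) = Mul(Add(-17, Mul(-1, Add(5, 0, Pow(0, 2)))), -79) = Mul(Add(-17, Mul(-1, Add(5, 0, 0))), -79) = Mul(Add(-17, Mul(-1, 5)), -79) = Mul(Add(-17, -5), -79) = Mul(-22, -79) = 1738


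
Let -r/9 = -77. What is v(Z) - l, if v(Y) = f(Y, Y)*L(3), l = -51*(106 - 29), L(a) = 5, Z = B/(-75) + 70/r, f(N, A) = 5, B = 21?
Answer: 3952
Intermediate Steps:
r = 693 (r = -9*(-77) = 693)
Z = -443/2475 (Z = 21/(-75) + 70/693 = 21*(-1/75) + 70*(1/693) = -7/25 + 10/99 = -443/2475 ≈ -0.17899)
l = -3927 (l = -51*77 = -3927)
v(Y) = 25 (v(Y) = 5*5 = 25)
v(Z) - l = 25 - 1*(-3927) = 25 + 3927 = 3952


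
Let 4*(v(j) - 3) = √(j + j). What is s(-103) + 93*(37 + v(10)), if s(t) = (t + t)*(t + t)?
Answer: 46156 + 93*√5/2 ≈ 46260.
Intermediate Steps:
s(t) = 4*t² (s(t) = (2*t)*(2*t) = 4*t²)
v(j) = 3 + √2*√j/4 (v(j) = 3 + √(j + j)/4 = 3 + √(2*j)/4 = 3 + (√2*√j)/4 = 3 + √2*√j/4)
s(-103) + 93*(37 + v(10)) = 4*(-103)² + 93*(37 + (3 + √2*√10/4)) = 4*10609 + 93*(37 + (3 + √5/2)) = 42436 + 93*(40 + √5/2) = 42436 + (3720 + 93*√5/2) = 46156 + 93*√5/2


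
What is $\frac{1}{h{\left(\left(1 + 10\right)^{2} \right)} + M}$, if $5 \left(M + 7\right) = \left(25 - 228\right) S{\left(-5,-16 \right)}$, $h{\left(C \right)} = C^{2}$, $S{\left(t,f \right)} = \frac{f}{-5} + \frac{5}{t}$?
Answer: $\frac{25}{363617} \approx 6.8754 \cdot 10^{-5}$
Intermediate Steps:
$S{\left(t,f \right)} = \frac{5}{t} - \frac{f}{5}$ ($S{\left(t,f \right)} = f \left(- \frac{1}{5}\right) + \frac{5}{t} = - \frac{f}{5} + \frac{5}{t} = \frac{5}{t} - \frac{f}{5}$)
$M = - \frac{2408}{25}$ ($M = -7 + \frac{\left(25 - 228\right) \left(\frac{5}{-5} - - \frac{16}{5}\right)}{5} = -7 + \frac{\left(-203\right) \left(5 \left(- \frac{1}{5}\right) + \frac{16}{5}\right)}{5} = -7 + \frac{\left(-203\right) \left(-1 + \frac{16}{5}\right)}{5} = -7 + \frac{\left(-203\right) \frac{11}{5}}{5} = -7 + \frac{1}{5} \left(- \frac{2233}{5}\right) = -7 - \frac{2233}{25} = - \frac{2408}{25} \approx -96.32$)
$\frac{1}{h{\left(\left(1 + 10\right)^{2} \right)} + M} = \frac{1}{\left(\left(1 + 10\right)^{2}\right)^{2} - \frac{2408}{25}} = \frac{1}{\left(11^{2}\right)^{2} - \frac{2408}{25}} = \frac{1}{121^{2} - \frac{2408}{25}} = \frac{1}{14641 - \frac{2408}{25}} = \frac{1}{\frac{363617}{25}} = \frac{25}{363617}$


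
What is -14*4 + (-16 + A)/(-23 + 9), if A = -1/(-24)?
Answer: -18433/336 ≈ -54.860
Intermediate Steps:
A = 1/24 (A = -1*(-1/24) = 1/24 ≈ 0.041667)
-14*4 + (-16 + A)/(-23 + 9) = -14*4 + (-16 + 1/24)/(-23 + 9) = -56 - 383/24/(-14) = -56 - 383/24*(-1/14) = -56 + 383/336 = -18433/336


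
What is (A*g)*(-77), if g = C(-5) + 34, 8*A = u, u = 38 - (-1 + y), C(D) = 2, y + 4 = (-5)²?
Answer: -6237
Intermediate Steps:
y = 21 (y = -4 + (-5)² = -4 + 25 = 21)
u = 18 (u = 38 - (-1 + 21) = 38 - 1*20 = 38 - 20 = 18)
A = 9/4 (A = (⅛)*18 = 9/4 ≈ 2.2500)
g = 36 (g = 2 + 34 = 36)
(A*g)*(-77) = ((9/4)*36)*(-77) = 81*(-77) = -6237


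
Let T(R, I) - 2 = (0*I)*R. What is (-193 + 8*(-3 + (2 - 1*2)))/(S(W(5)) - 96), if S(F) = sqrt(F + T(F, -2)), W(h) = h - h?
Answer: 10416/4607 + 217*sqrt(2)/9214 ≈ 2.2942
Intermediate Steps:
W(h) = 0
T(R, I) = 2 (T(R, I) = 2 + (0*I)*R = 2 + 0*R = 2 + 0 = 2)
S(F) = sqrt(2 + F) (S(F) = sqrt(F + 2) = sqrt(2 + F))
(-193 + 8*(-3 + (2 - 1*2)))/(S(W(5)) - 96) = (-193 + 8*(-3 + (2 - 1*2)))/(sqrt(2 + 0) - 96) = (-193 + 8*(-3 + (2 - 2)))/(sqrt(2) - 96) = (-193 + 8*(-3 + 0))/(-96 + sqrt(2)) = (-193 + 8*(-3))/(-96 + sqrt(2)) = (-193 - 24)/(-96 + sqrt(2)) = -217/(-96 + sqrt(2))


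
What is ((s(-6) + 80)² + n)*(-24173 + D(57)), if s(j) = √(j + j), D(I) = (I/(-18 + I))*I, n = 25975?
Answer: -10134991258/13 - 100213120*I*√3/13 ≈ -7.7961e+8 - 1.3352e+7*I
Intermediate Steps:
D(I) = I²/(-18 + I)
s(j) = √2*√j (s(j) = √(2*j) = √2*√j)
((s(-6) + 80)² + n)*(-24173 + D(57)) = ((√2*√(-6) + 80)² + 25975)*(-24173 + 57²/(-18 + 57)) = ((√2*(I*√6) + 80)² + 25975)*(-24173 + 3249/39) = ((2*I*√3 + 80)² + 25975)*(-24173 + 3249*(1/39)) = ((80 + 2*I*√3)² + 25975)*(-24173 + 1083/13) = (25975 + (80 + 2*I*√3)²)*(-313166/13) = -8134486850/13 - 313166*(80 + 2*I*√3)²/13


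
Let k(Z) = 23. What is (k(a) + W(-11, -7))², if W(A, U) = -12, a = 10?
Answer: 121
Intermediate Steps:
(k(a) + W(-11, -7))² = (23 - 12)² = 11² = 121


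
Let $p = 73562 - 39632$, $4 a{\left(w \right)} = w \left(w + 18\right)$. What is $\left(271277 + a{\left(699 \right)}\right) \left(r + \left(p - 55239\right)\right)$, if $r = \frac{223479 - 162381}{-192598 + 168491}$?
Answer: $- \frac{814968360679851}{96428} \approx -8.4516 \cdot 10^{9}$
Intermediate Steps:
$a{\left(w \right)} = \frac{w \left(18 + w\right)}{4}$ ($a{\left(w \right)} = \frac{w \left(w + 18\right)}{4} = \frac{w \left(18 + w\right)}{4}$)
$p = 33930$
$r = - \frac{61098}{24107}$ ($r = \frac{61098}{-24107} = 61098 \left(- \frac{1}{24107}\right) = - \frac{61098}{24107} \approx -2.5345$)
$\left(271277 + a{\left(699 \right)}\right) \left(r + \left(p - 55239\right)\right) = \left(271277 + \frac{1}{4} \cdot 699 \left(18 + 699\right)\right) \left(- \frac{61098}{24107} + \left(33930 - 55239\right)\right) = \left(271277 + \frac{1}{4} \cdot 699 \cdot 717\right) \left(- \frac{61098}{24107} + \left(33930 - 55239\right)\right) = \left(271277 + \frac{501183}{4}\right) \left(- \frac{61098}{24107} - 21309\right) = \frac{1586291}{4} \left(- \frac{513757161}{24107}\right) = - \frac{814968360679851}{96428}$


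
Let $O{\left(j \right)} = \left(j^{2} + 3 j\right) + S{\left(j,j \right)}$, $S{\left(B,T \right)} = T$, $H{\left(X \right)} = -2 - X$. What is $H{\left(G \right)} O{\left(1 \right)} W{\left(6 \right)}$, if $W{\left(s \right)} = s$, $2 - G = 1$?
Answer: $-90$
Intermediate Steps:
$G = 1$ ($G = 2 - 1 = 1$)
$O{\left(j \right)} = j^{2} + 4 j$ ($O{\left(j \right)} = \left(j^{2} + 3 j\right) + j = j^{2} + 4 j$)
$H{\left(G \right)} O{\left(1 \right)} W{\left(6 \right)} = \left(-2 - 1\right) 1 \left(4 + 1\right) 6 = \left(-2 - 1\right) 1 \cdot 5 \cdot 6 = \left(-3\right) 5 \cdot 6 = \left(-15\right) 6 = -90$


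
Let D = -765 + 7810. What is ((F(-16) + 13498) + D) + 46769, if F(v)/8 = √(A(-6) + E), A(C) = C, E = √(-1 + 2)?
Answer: 67312 + 8*I*√5 ≈ 67312.0 + 17.889*I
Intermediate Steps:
D = 7045
E = 1 (E = √1 = 1)
F(v) = 8*I*√5 (F(v) = 8*√(-6 + 1) = 8*√(-5) = 8*(I*√5) = 8*I*√5)
((F(-16) + 13498) + D) + 46769 = ((8*I*√5 + 13498) + 7045) + 46769 = ((13498 + 8*I*√5) + 7045) + 46769 = (20543 + 8*I*√5) + 46769 = 67312 + 8*I*√5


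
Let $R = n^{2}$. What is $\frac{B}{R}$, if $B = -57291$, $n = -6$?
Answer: $- \frac{19097}{12} \approx -1591.4$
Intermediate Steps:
$R = 36$ ($R = \left(-6\right)^{2} = 36$)
$\frac{B}{R} = - \frac{57291}{36} = \left(-57291\right) \frac{1}{36} = - \frac{19097}{12}$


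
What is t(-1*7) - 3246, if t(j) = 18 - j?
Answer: -3221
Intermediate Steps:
t(-1*7) - 3246 = (18 - (-1)*7) - 3246 = (18 - 1*(-7)) - 3246 = (18 + 7) - 3246 = 25 - 3246 = -3221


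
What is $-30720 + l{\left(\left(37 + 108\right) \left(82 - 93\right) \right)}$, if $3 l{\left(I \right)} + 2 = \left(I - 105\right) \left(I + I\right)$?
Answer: $1776946$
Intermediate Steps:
$l{\left(I \right)} = - \frac{2}{3} + \frac{2 I \left(-105 + I\right)}{3}$ ($l{\left(I \right)} = - \frac{2}{3} + \frac{\left(I - 105\right) \left(I + I\right)}{3} = - \frac{2}{3} + \frac{\left(-105 + I\right) 2 I}{3} = - \frac{2}{3} + \frac{2 I \left(-105 + I\right)}{3}$)
$-30720 + l{\left(\left(37 + 108\right) \left(82 - 93\right) \right)} = -30720 - \left(\frac{2}{3} - \frac{2 \left(37 + 108\right)^{2} \left(82 - 93\right)^{2}}{3} + 70 \left(37 + 108\right) \left(82 - 93\right)\right) = -30720 - \left(\frac{2}{3} - \frac{5088050}{3} + 70 \cdot 145 \left(-11\right)\right) = -30720 - \left(- \frac{334948}{3} - \frac{5088050}{3}\right) = -30720 + \left(- \frac{2}{3} + 111650 + \frac{2}{3} \cdot 2544025\right) = -30720 + \left(- \frac{2}{3} + 111650 + \frac{5088050}{3}\right) = -30720 + 1807666 = 1776946$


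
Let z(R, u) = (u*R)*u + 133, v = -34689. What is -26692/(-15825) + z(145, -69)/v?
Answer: -1111210618/60994825 ≈ -18.218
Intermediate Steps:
z(R, u) = 133 + R*u² (z(R, u) = (R*u)*u + 133 = R*u² + 133 = 133 + R*u²)
-26692/(-15825) + z(145, -69)/v = -26692/(-15825) + (133 + 145*(-69)²)/(-34689) = -26692*(-1/15825) + (133 + 145*4761)*(-1/34689) = 26692/15825 + (133 + 690345)*(-1/34689) = 26692/15825 + 690478*(-1/34689) = 26692/15825 - 690478/34689 = -1111210618/60994825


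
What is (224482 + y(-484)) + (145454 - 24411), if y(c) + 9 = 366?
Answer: 345882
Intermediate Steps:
y(c) = 357 (y(c) = -9 + 366 = 357)
(224482 + y(-484)) + (145454 - 24411) = (224482 + 357) + (145454 - 24411) = 224839 + 121043 = 345882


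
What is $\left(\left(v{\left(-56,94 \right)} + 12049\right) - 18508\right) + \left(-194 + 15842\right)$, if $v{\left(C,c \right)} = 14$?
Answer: $9203$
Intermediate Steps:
$\left(\left(v{\left(-56,94 \right)} + 12049\right) - 18508\right) + \left(-194 + 15842\right) = \left(\left(14 + 12049\right) - 18508\right) + \left(-194 + 15842\right) = \left(12063 - 18508\right) + 15648 = -6445 + 15648 = 9203$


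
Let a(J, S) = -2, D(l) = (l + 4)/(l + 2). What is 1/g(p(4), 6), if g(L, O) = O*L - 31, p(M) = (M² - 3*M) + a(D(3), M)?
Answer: -1/19 ≈ -0.052632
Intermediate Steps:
D(l) = (4 + l)/(2 + l)
p(M) = -2 + M² - 3*M (p(M) = (M² - 3*M) - 2 = -2 + M² - 3*M)
g(L, O) = -31 + L*O (g(L, O) = L*O - 31 = -31 + L*O)
1/g(p(4), 6) = 1/(-31 + (-2 + 4² - 3*4)*6) = 1/(-31 + (-2 + 16 - 12)*6) = 1/(-31 + 2*6) = 1/(-31 + 12) = 1/(-19) = -1/19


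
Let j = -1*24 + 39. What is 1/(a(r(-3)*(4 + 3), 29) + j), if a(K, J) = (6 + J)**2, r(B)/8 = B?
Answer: 1/1240 ≈ 0.00080645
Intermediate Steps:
r(B) = 8*B
j = 15 (j = -24 + 39 = 15)
1/(a(r(-3)*(4 + 3), 29) + j) = 1/((6 + 29)**2 + 15) = 1/(35**2 + 15) = 1/(1225 + 15) = 1/1240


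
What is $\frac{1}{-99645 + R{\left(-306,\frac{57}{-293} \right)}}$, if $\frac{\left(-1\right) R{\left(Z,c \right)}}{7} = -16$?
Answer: $- \frac{1}{99533} \approx -1.0047 \cdot 10^{-5}$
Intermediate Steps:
$R{\left(Z,c \right)} = 112$ ($R{\left(Z,c \right)} = \left(-7\right) \left(-16\right) = 112$)
$\frac{1}{-99645 + R{\left(-306,\frac{57}{-293} \right)}} = \frac{1}{-99645 + 112} = \frac{1}{-99533} = - \frac{1}{99533}$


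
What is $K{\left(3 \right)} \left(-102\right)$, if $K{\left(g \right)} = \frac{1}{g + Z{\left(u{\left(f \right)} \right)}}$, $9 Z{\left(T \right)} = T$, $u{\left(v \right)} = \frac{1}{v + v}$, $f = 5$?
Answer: $- \frac{9180}{271} \approx -33.875$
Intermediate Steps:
$u{\left(v \right)} = \frac{1}{2 v}$
$Z{\left(T \right)} = \frac{T}{9}$
$K{\left(g \right)} = \frac{1}{\frac{1}{90} + g}$ ($K{\left(g \right)} = \frac{1}{g + \frac{\frac{1}{2} \cdot \frac{1}{5}}{9}} = \frac{1}{g + \frac{1}{9} \cdot \frac{1}{10}} = \frac{1}{g + \frac{1}{90}} = \frac{1}{\frac{1}{90} + g}$)
$K{\left(3 \right)} \left(-102\right) = \frac{90}{1 + 90 \cdot 3} \left(-102\right) = \frac{90}{1 + 270} \left(-102\right) = \frac{90}{271} \left(-102\right) = - \frac{9180}{271}$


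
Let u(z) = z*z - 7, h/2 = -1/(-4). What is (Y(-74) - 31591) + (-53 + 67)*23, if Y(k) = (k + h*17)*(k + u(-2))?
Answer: -52451/2 ≈ -26226.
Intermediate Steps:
h = ½ (h = 2*(-1/(-4)) = 2*(-1*(-¼)) = 2*(¼) = ½ ≈ 0.50000)
u(z) = -7 + z² (u(z) = z² - 7 = -7 + z²)
Y(k) = (-3 + k)*(17/2 + k) (Y(k) = (k + (½)*17)*(k + (-7 + (-2)²)) = (k + 17/2)*(k + (-7 + 4)) = (17/2 + k)*(k - 3) = (17/2 + k)*(-3 + k) = (-3 + k)*(17/2 + k))
(Y(-74) - 31591) + (-53 + 67)*23 = ((-51/2 + (-74)² + (11/2)*(-74)) - 31591) + (-53 + 67)*23 = ((-51/2 + 5476 - 407) - 31591) + 14*23 = (10087/2 - 31591) + 322 = -53095/2 + 322 = -52451/2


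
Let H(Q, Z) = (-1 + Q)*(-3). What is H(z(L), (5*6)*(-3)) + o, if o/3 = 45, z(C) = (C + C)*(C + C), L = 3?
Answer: 30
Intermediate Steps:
z(C) = 4*C² (z(C) = (2*C)*(2*C) = 4*C²)
H(Q, Z) = 3 - 3*Q
o = 135 (o = 3*45 = 135)
H(z(L), (5*6)*(-3)) + o = (3 - 12*3²) + 135 = (3 - 12*9) + 135 = (3 - 3*36) + 135 = (3 - 108) + 135 = -105 + 135 = 30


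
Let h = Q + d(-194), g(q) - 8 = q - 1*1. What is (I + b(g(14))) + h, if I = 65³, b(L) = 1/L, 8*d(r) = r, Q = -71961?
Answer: 17021743/84 ≈ 2.0264e+5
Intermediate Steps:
g(q) = 7 + q (g(q) = 8 + (q - 1*1) = 8 + (q - 1) = 8 + (-1 + q) = 7 + q)
d(r) = r/8
I = 274625
h = -287941/4 (h = -71961 + (⅛)*(-194) = -71961 - 97/4 = -287941/4 ≈ -71985.)
(I + b(g(14))) + h = (274625 + 1/(7 + 14)) - 287941/4 = (274625 + 1/21) - 287941/4 = 5767126/21 - 287941/4 = 17021743/84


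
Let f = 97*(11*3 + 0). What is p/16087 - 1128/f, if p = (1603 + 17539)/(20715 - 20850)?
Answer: -837000634/2317251915 ≈ -0.36120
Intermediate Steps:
f = 3201 (f = 97*(33 + 0) = 97*33 = 3201)
p = -19142/135 (p = 19142/(-135) = 19142*(-1/135) = -19142/135 ≈ -141.79)
p/16087 - 1128/f = -19142/135/16087 - 1128/3201 = -19142/135*1/16087 - 1128*1/3201 = -19142/2171745 - 376/1067 = -837000634/2317251915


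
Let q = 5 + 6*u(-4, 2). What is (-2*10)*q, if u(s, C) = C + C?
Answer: -580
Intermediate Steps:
u(s, C) = 2*C
q = 29 (q = 5 + 6*(2*2) = 5 + 6*4 = 5 + 24 = 29)
(-2*10)*q = -2*10*29 = -20*29 = -580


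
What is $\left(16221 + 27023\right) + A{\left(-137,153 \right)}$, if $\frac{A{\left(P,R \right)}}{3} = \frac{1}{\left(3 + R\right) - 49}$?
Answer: $\frac{4627111}{107} \approx 43244.0$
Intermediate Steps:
$A{\left(P,R \right)} = \frac{3}{-46 + R}$ ($A{\left(P,R \right)} = \frac{3}{\left(3 + R\right) - 49} = \frac{3}{-46 + R}$)
$\left(16221 + 27023\right) + A{\left(-137,153 \right)} = \left(16221 + 27023\right) + \frac{3}{-46 + 153} = 43244 + \frac{3}{107} = \frac{4627111}{107}$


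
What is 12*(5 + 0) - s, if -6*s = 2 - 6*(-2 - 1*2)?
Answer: 193/3 ≈ 64.333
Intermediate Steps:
s = -13/3 (s = -(2 - 6*(-2 - 1*2))/6 = -(2 - 6*(-2 - 2))/6 = -(2 - 6*(-4))/6 = -(2 + 24)/6 = -1/6*26 = -13/3 ≈ -4.3333)
12*(5 + 0) - s = 12*(5 + 0) - 1*(-13/3) = 12*5 + 13/3 = 60 + 13/3 = 193/3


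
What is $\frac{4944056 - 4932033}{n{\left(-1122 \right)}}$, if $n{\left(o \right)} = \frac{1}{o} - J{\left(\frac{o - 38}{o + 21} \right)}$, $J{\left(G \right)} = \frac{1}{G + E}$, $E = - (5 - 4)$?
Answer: $- \frac{795898554}{1235381} \approx -644.25$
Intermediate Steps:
$E = -1$ ($E = \left(-1\right) 1 = -1$)
$J{\left(G \right)} = \frac{1}{-1 + G}$ ($J{\left(G \right)} = \frac{1}{G - 1} = \frac{1}{-1 + G}$)
$n{\left(o \right)} = \frac{1}{o} - \frac{1}{-1 + \frac{-38 + o}{21 + o}}$ ($n{\left(o \right)} = \frac{1}{o} - \frac{1}{-1 + \frac{o - 38}{o + 21}} = \frac{1}{o} - \frac{1}{-1 + \frac{-38 + o}{21 + o}}$)
$\frac{4944056 - 4932033}{n{\left(-1122 \right)}} = \frac{4944056 - 4932033}{\frac{1}{59} \frac{1}{-1122} \left(59 - 1122 \left(21 - 1122\right)\right)} = \frac{4944056 - 4932033}{\frac{1}{59} \left(- \frac{1}{1122}\right) \left(59 - -1235322\right)} = \frac{12023}{\frac{1}{59} \left(- \frac{1}{1122}\right) \left(59 + 1235322\right)} = \frac{12023}{\frac{1}{59} \left(- \frac{1}{1122}\right) 1235381} = \frac{12023}{- \frac{1235381}{66198}} = 12023 \left(- \frac{66198}{1235381}\right) = - \frac{795898554}{1235381}$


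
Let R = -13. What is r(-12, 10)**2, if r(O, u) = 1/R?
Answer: 1/169 ≈ 0.0059172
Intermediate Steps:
r(O, u) = -1/13 (r(O, u) = 1/(-13) = -1/13)
r(-12, 10)**2 = (-1/13)**2 = 1/169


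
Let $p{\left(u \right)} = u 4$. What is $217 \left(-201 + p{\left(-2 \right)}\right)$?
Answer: $-45353$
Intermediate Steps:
$p{\left(u \right)} = 4 u$
$217 \left(-201 + p{\left(-2 \right)}\right) = 217 \left(-201 + 4 \left(-2\right)\right) = 217 \left(-201 - 8\right) = 217 \left(-209\right) = -45353$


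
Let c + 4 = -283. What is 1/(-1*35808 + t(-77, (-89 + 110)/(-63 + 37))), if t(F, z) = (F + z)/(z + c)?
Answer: -1069/38278463 ≈ -2.7927e-5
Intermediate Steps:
c = -287 (c = -4 - 283 = -287)
t(F, z) = (F + z)/(-287 + z) (t(F, z) = (F + z)/(z - 287) = (F + z)/(-287 + z))
1/(-1*35808 + t(-77, (-89 + 110)/(-63 + 37))) = 1/(-1*35808 + (-77 + (-89 + 110)/(-63 + 37))/(-287 + (-89 + 110)/(-63 + 37))) = 1/(-35808 + (-77 + 21/(-26))/(-287 + 21/(-26))) = 1/(-35808 + (-77 + 21*(-1/26))/(-287 + 21*(-1/26))) = 1/(-35808 + (-77 - 21/26)/(-287 - 21/26)) = 1/(-35808 - 2023/26/(-7483/26)) = 1/(-35808 - 26/7483*(-2023/26)) = 1/(-35808 + 289/1069) = 1/(-38278463/1069) = -1069/38278463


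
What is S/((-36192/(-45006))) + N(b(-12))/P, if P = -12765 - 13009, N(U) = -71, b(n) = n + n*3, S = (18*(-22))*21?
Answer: -15459022003/1494892 ≈ -10341.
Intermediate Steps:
S = -8316 (S = -396*21 = -8316)
b(n) = 4*n (b(n) = n + 3*n = 4*n)
P = -25774
S/((-36192/(-45006))) + N(b(-12))/P = -8316/((-36192/(-45006))) - 71/(-25774) = -8316/((-36192*(-1/45006))) - 71*(-1/25774) = -8316/464/577 + 71/25774 = -8316*577/464 + 71/25774 = -1199583/116 + 71/25774 = -15459022003/1494892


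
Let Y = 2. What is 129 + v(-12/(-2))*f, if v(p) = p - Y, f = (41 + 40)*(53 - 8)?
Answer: 14709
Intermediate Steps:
f = 3645 (f = 81*45 = 3645)
v(p) = -2 + p (v(p) = p - 1*2 = p - 2 = -2 + p)
129 + v(-12/(-2))*f = 129 + (-2 - 12/(-2))*3645 = 129 + (-2 - 12*(-½))*3645 = 129 + (-2 + 6)*3645 = 129 + 4*3645 = 129 + 14580 = 14709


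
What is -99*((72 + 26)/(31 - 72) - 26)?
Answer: 115236/41 ≈ 2810.6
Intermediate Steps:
-99*((72 + 26)/(31 - 72) - 26) = -99*(98/(-41) - 26) = -99*(98*(-1/41) - 26) = -99*(-98/41 - 26) = -99*(-1164/41) = 115236/41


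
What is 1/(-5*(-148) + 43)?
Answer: 1/783 ≈ 0.0012771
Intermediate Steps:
1/(-5*(-148) + 43) = 1/(740 + 43) = 1/783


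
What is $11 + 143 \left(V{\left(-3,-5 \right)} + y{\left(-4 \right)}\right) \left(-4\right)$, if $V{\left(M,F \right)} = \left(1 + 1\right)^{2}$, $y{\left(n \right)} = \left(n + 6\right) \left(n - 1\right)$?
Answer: $3443$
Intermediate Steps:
$y{\left(n \right)} = \left(-1 + n\right) \left(6 + n\right)$ ($y{\left(n \right)} = \left(6 + n\right) \left(-1 + n\right) = \left(-1 + n\right) \left(6 + n\right)$)
$V{\left(M,F \right)} = 4$ ($V{\left(M,F \right)} = 2^{2} = 4$)
$11 + 143 \left(V{\left(-3,-5 \right)} + y{\left(-4 \right)}\right) \left(-4\right) = 11 + 143 \left(4 + \left(-6 + \left(-4\right)^{2} + 5 \left(-4\right)\right)\right) \left(-4\right) = 11 + 143 \left(4 - 10\right) \left(-4\right) = 11 + 143 \left(\left(-6\right) \left(-4\right)\right) = 11 + 143 \cdot 24 = 11 + 3432 = 3443$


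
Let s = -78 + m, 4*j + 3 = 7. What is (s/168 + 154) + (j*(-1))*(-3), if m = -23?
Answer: 26275/168 ≈ 156.40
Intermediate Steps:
j = 1 (j = -¾ + (¼)*7 = -¾ + 7/4 = 1)
s = -101 (s = -78 - 23 = -101)
(s/168 + 154) + (j*(-1))*(-3) = (-101/168 + 154) + (1*(-1))*(-3) = (-101*1/168 + 154) - 1*(-3) = (-101/168 + 154) + 3 = 25771/168 + 3 = 26275/168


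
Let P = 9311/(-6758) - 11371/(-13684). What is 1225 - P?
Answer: 56667122353/46238236 ≈ 1225.5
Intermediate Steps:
P = -25283253/46238236 (P = 9311*(-1/6758) - 11371*(-1/13684) = -9311/6758 + 11371/13684 = -25283253/46238236 ≈ -0.54680)
1225 - P = 1225 - 1*(-25283253/46238236) = 1225 + 25283253/46238236 = 56667122353/46238236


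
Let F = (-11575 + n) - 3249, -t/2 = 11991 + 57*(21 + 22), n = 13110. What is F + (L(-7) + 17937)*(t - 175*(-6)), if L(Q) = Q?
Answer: -499065334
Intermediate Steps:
t = -28884 (t = -2*(11991 + 57*(21 + 22)) = -2*(11991 + 57*43) = -2*(11991 + 2451) = -2*14442 = -28884)
F = -1714 (F = (-11575 + 13110) - 3249 = 1535 - 3249 = -1714)
F + (L(-7) + 17937)*(t - 175*(-6)) = -1714 + (-7 + 17937)*(-28884 - 175*(-6)) = -1714 + 17930*(-28884 + 1050) = -1714 + 17930*(-27834) = -1714 - 499063620 = -499065334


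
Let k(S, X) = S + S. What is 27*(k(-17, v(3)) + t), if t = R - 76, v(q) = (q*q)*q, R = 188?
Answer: 2106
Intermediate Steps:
v(q) = q³ (v(q) = q²*q = q³)
k(S, X) = 2*S
t = 112 (t = 188 - 76 = 112)
27*(k(-17, v(3)) + t) = 27*(2*(-17) + 112) = 27*(-34 + 112) = 27*78 = 2106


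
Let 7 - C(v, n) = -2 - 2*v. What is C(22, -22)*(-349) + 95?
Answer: -18402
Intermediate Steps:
C(v, n) = 9 + 2*v (C(v, n) = 7 - (-2 - 2*v) = 7 + (2 + 2*v) = 9 + 2*v)
C(22, -22)*(-349) + 95 = (9 + 2*22)*(-349) + 95 = (9 + 44)*(-349) + 95 = 53*(-349) + 95 = -18497 + 95 = -18402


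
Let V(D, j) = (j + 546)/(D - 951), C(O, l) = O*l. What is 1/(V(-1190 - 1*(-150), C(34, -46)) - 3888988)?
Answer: -1991/7742974090 ≈ -2.5714e-7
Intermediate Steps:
V(D, j) = (546 + j)/(-951 + D)
1/(V(-1190 - 1*(-150), C(34, -46)) - 3888988) = 1/((546 + 34*(-46))/(-951 + (-1190 - 1*(-150))) - 3888988) = 1/((546 - 1564)/(-951 + (-1190 + 150)) - 3888988) = 1/(-1018/(-951 - 1040) - 3888988) = 1/(-1018/(-1991) - 3888988) = 1/(-1/1991*(-1018) - 3888988) = 1/(1018/1991 - 3888988) = 1/(-7742974090/1991) = -1991/7742974090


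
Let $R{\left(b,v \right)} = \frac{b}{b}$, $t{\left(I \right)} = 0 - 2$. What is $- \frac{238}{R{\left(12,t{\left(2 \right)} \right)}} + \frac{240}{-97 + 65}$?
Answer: $- \frac{491}{2} \approx -245.5$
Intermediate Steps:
$t{\left(I \right)} = -2$ ($t{\left(I \right)} = 0 - 2 = -2$)
$R{\left(b,v \right)} = 1$
$- \frac{238}{R{\left(12,t{\left(2 \right)} \right)}} + \frac{240}{-97 + 65} = - \frac{238}{1} + \frac{240}{-97 + 65} = \left(-238\right) 1 + \frac{240}{-32} = -238 + 240 \left(- \frac{1}{32}\right) = -238 - \frac{15}{2} = - \frac{491}{2}$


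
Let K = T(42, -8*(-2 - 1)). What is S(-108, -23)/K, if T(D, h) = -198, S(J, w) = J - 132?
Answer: 40/33 ≈ 1.2121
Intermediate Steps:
S(J, w) = -132 + J
K = -198
S(-108, -23)/K = (-132 - 108)/(-198) = -240*(-1/198) = 40/33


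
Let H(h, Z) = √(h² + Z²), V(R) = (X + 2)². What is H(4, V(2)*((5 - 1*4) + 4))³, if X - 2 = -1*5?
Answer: 41*√41 ≈ 262.53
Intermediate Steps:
X = -3 (X = 2 - 1*5 = 2 - 5 = -3)
V(R) = 1 (V(R) = (-3 + 2)² = (-1)² = 1)
H(h, Z) = √(Z² + h²)
H(4, V(2)*((5 - 1*4) + 4))³ = (√((1*((5 - 1*4) + 4))² + 4²))³ = (√((1*((5 - 4) + 4))² + 16))³ = (√((1*(1 + 4))² + 16))³ = (√((1*5)² + 16))³ = (√(5² + 16))³ = (√(25 + 16))³ = (√41)³ = 41*√41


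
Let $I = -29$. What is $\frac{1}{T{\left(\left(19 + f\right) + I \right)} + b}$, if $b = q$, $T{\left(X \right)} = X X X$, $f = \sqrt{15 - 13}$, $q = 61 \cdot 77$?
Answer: $\frac{3637}{13045361} - \frac{302 \sqrt{2}}{13045361} \approx 0.00024606$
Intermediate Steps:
$q = 4697$
$f = \sqrt{2} \approx 1.4142$
$T{\left(X \right)} = X^{3}$ ($T{\left(X \right)} = X^{2} X = X^{3}$)
$b = 4697$
$\frac{1}{T{\left(\left(19 + f\right) + I \right)} + b} = \frac{1}{\left(\left(19 + \sqrt{2}\right) - 29\right)^{3} + 4697} = \frac{1}{\left(-10 + \sqrt{2}\right)^{3} + 4697} = \frac{1}{4697 + \left(-10 + \sqrt{2}\right)^{3}}$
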